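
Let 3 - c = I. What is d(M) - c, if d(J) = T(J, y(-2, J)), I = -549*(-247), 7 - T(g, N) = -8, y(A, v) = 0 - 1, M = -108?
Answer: 135615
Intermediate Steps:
y(A, v) = -1
T(g, N) = 15 (T(g, N) = 7 - 1*(-8) = 7 + 8 = 15)
I = 135603
d(J) = 15
c = -135600 (c = 3 - 1*135603 = 3 - 135603 = -135600)
d(M) - c = 15 - 1*(-135600) = 15 + 135600 = 135615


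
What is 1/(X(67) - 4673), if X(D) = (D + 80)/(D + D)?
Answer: -134/626035 ≈ -0.00021405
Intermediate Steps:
X(D) = (80 + D)/(2*D) (X(D) = (80 + D)/((2*D)) = (80 + D)*(1/(2*D)) = (80 + D)/(2*D))
1/(X(67) - 4673) = 1/((½)*(80 + 67)/67 - 4673) = 1/((½)*(1/67)*147 - 4673) = 1/(147/134 - 4673) = 1/(-626035/134) = -134/626035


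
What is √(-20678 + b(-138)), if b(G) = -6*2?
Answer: I*√20690 ≈ 143.84*I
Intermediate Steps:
b(G) = -12
√(-20678 + b(-138)) = √(-20678 - 12) = √(-20690) = I*√20690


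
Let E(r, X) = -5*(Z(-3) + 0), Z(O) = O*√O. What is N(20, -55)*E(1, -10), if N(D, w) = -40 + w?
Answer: -1425*I*√3 ≈ -2468.2*I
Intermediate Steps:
Z(O) = O^(3/2)
E(r, X) = 15*I*√3 (E(r, X) = -5*((-3)^(3/2) + 0) = -5*(-3*I*√3 + 0) = -(-15)*I*√3 = 15*I*√3)
N(20, -55)*E(1, -10) = (-40 - 55)*(15*I*√3) = -1425*I*√3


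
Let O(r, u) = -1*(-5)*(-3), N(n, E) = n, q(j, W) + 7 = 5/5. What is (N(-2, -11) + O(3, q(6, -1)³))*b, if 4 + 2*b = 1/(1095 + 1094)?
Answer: 148835/4378 ≈ 33.996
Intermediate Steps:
q(j, W) = -6 (q(j, W) = -7 + 5/5 = -7 + 5*(⅕) = -7 + 1 = -6)
b = -8755/4378 (b = -2 + 1/(2*(1095 + 1094)) = -2 + (½)/2189 = -2 + (½)*(1/2189) = -2 + 1/4378 = -8755/4378 ≈ -1.9998)
O(r, u) = -15 (O(r, u) = 5*(-3) = -15)
(N(-2, -11) + O(3, q(6, -1)³))*b = (-2 - 15)*(-8755/4378) = -17*(-8755/4378) = 148835/4378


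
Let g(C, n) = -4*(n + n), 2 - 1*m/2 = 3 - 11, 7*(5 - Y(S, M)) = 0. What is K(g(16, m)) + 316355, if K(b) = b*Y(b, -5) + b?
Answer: 315395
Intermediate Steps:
Y(S, M) = 5 (Y(S, M) = 5 - ⅐*0 = 5 + 0 = 5)
m = 20 (m = 4 - 2*(3 - 11) = 4 - 2*(-8) = 4 + 16 = 20)
g(C, n) = -8*n
K(b) = 6*b (K(b) = b*5 + b = 5*b + b = 6*b)
K(g(16, m)) + 316355 = 6*(-8*20) + 316355 = 6*(-160) + 316355 = -960 + 316355 = 315395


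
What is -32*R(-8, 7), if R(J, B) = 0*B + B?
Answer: -224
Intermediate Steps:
R(J, B) = B (R(J, B) = 0 + B = B)
-32*R(-8, 7) = -32*7 = -224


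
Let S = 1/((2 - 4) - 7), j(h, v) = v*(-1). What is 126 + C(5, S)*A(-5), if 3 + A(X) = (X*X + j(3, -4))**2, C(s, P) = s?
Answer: 4316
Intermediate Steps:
j(h, v) = -v
S = -1/9 (S = 1/(-2 - 7) = 1/(-9) = -1/9 ≈ -0.11111)
A(X) = -3 + (4 + X**2)**2 (A(X) = -3 + (X*X - 1*(-4))**2 = -3 + (X**2 + 4)**2 = -3 + (4 + X**2)**2)
126 + C(5, S)*A(-5) = 126 + 5*(-3 + (4 + (-5)**2)**2) = 126 + 5*(-3 + (4 + 25)**2) = 126 + 5*(-3 + 29**2) = 126 + 5*(-3 + 841) = 126 + 5*838 = 126 + 4190 = 4316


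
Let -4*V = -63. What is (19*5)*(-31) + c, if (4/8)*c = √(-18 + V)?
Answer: -2945 + 3*I ≈ -2945.0 + 3.0*I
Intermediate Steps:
V = 63/4 (V = -¼*(-63) = 63/4 ≈ 15.750)
c = 3*I (c = 2*√(-18 + 63/4) = 2*√(-9/4) = 2*(3*I/2) = 3*I ≈ 3.0*I)
(19*5)*(-31) + c = (19*5)*(-31) + 3*I = 95*(-31) + 3*I = -2945 + 3*I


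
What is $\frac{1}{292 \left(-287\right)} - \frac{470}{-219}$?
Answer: $\frac{539557}{251412} \approx 2.1461$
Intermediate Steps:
$\frac{1}{292 \left(-287\right)} - \frac{470}{-219} = \frac{1}{292} \left(- \frac{1}{287}\right) - - \frac{470}{219} = - \frac{1}{83804} + \frac{470}{219} = \frac{539557}{251412}$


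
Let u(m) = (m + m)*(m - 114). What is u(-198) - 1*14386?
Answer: 109166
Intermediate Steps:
u(m) = 2*m*(-114 + m) (u(m) = (2*m)*(-114 + m) = 2*m*(-114 + m))
u(-198) - 1*14386 = 2*(-198)*(-114 - 198) - 1*14386 = 2*(-198)*(-312) - 14386 = 123552 - 14386 = 109166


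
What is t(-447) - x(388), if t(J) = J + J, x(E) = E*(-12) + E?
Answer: 3374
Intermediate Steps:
x(E) = -11*E (x(E) = -12*E + E = -11*E)
t(J) = 2*J
t(-447) - x(388) = 2*(-447) - (-11)*388 = -894 - 1*(-4268) = -894 + 4268 = 3374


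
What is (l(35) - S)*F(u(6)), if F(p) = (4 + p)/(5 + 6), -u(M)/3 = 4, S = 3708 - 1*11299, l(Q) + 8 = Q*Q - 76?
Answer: -69856/11 ≈ -6350.5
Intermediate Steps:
l(Q) = -84 + Q**2 (l(Q) = -8 + (Q*Q - 76) = -8 + (Q**2 - 76) = -8 + (-76 + Q**2) = -84 + Q**2)
S = -7591 (S = 3708 - 11299 = -7591)
u(M) = -12 (u(M) = -3*4 = -12)
F(p) = 4/11 + p/11 (F(p) = (4 + p)/11 = (4 + p)*(1/11) = 4/11 + p/11)
(l(35) - S)*F(u(6)) = ((-84 + 35**2) - 1*(-7591))*(4/11 + (1/11)*(-12)) = ((-84 + 1225) + 7591)*(4/11 - 12/11) = (1141 + 7591)*(-8/11) = 8732*(-8/11) = -69856/11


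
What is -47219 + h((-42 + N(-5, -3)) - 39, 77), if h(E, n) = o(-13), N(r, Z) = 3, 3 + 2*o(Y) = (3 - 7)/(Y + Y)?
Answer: -1227731/26 ≈ -47220.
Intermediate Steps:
o(Y) = -3/2 - 1/Y (o(Y) = -3/2 + ((3 - 7)/(Y + Y))/2 = -3/2 + (-4*1/(2*Y))/2 = -3/2 + (-2/Y)/2 = -3/2 - 1/Y)
h(E, n) = -37/26 (h(E, n) = -3/2 - 1/(-13) = -3/2 - 1*(-1/13) = -3/2 + 1/13 = -37/26)
-47219 + h((-42 + N(-5, -3)) - 39, 77) = -47219 - 37/26 = -1227731/26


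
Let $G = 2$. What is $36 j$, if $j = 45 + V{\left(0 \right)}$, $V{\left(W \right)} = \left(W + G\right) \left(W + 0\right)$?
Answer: $1620$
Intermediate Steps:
$V{\left(W \right)} = W \left(2 + W\right)$ ($V{\left(W \right)} = \left(W + 2\right) \left(W + 0\right) = \left(2 + W\right) W = W \left(2 + W\right)$)
$j = 45$ ($j = 45 + 0 \left(2 + 0\right) = 45 + 0 \cdot 2 = 45 + 0 = 45$)
$36 j = 36 \cdot 45 = 1620$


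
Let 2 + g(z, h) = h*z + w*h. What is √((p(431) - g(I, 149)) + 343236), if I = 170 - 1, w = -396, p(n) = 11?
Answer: 4*√23567 ≈ 614.06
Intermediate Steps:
I = 169
g(z, h) = -2 - 396*h + h*z (g(z, h) = -2 + (h*z - 396*h) = -2 + (-396*h + h*z) = -2 - 396*h + h*z)
√((p(431) - g(I, 149)) + 343236) = √((11 - (-2 - 396*149 + 149*169)) + 343236) = √((11 - (-2 - 59004 + 25181)) + 343236) = √((11 - 1*(-33825)) + 343236) = √((11 + 33825) + 343236) = √(33836 + 343236) = √377072 = 4*√23567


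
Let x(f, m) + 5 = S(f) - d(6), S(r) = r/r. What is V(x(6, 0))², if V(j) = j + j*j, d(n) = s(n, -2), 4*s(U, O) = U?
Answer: 9801/16 ≈ 612.56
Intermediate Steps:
s(U, O) = U/4
d(n) = n/4
S(r) = 1
x(f, m) = -11/2 (x(f, m) = -5 + (1 - 6/4) = -5 + (1 - 1*3/2) = -5 + (1 - 3/2) = -5 - ½ = -11/2)
V(j) = j + j²
V(x(6, 0))² = (-11*(1 - 11/2)/2)² = (-11/2*(-9/2))² = (99/4)² = 9801/16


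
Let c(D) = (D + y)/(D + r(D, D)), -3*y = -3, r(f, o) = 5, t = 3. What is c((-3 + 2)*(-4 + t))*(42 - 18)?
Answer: 8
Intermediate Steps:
y = 1 (y = -1/3*(-3) = 1)
c(D) = (1 + D)/(5 + D) (c(D) = (D + 1)/(D + 5) = (1 + D)/(5 + D))
c((-3 + 2)*(-4 + t))*(42 - 18) = ((1 + (-3 + 2)*(-4 + 3))/(5 + (-3 + 2)*(-4 + 3)))*(42 - 18) = ((1 - 1*(-1))/(5 - 1*(-1)))*24 = ((1 + 1)/(5 + 1))*24 = (2/6)*24 = ((1/6)*2)*24 = (1/3)*24 = 8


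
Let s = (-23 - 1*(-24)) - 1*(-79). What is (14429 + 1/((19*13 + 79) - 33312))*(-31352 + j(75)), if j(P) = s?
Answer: -7442032270548/16493 ≈ -4.5122e+8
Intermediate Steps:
s = 80 (s = (-23 + 24) + 79 = 1 + 79 = 80)
j(P) = 80
(14429 + 1/((19*13 + 79) - 33312))*(-31352 + j(75)) = (14429 + 1/((19*13 + 79) - 33312))*(-31352 + 80) = (14429 + 1/((247 + 79) - 33312))*(-31272) = (14429 + 1/(326 - 33312))*(-31272) = (14429 + 1/(-32986))*(-31272) = (14429 - 1/32986)*(-31272) = (475954993/32986)*(-31272) = -7442032270548/16493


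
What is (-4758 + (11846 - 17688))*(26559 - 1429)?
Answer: -266378000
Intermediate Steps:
(-4758 + (11846 - 17688))*(26559 - 1429) = (-4758 - 5842)*25130 = -10600*25130 = -266378000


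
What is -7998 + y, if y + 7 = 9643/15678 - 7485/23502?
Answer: -245787324152/30705363 ≈ -8004.7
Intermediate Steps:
y = -205830878/30705363 (y = -7 + (9643/15678 - 7485/23502) = -7 + (9643*(1/15678) - 7485*1/23502) = -7 + (9643/15678 - 2495/7834) = -7 + 9106663/30705363 = -205830878/30705363 ≈ -6.7034)
-7998 + y = -7998 - 205830878/30705363 = -245787324152/30705363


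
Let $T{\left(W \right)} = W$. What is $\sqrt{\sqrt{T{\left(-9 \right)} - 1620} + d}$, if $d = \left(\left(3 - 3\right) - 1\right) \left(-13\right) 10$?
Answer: $\sqrt{130 + 3 i \sqrt{181}} \approx 11.535 + 1.7495 i$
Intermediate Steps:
$d = 130$ ($d = \left(\left(3 - 3\right) - 1\right) \left(-13\right) 10 = \left(0 - 1\right) \left(-13\right) 10 = \left(-1\right) \left(-13\right) 10 = 13 \cdot 10 = 130$)
$\sqrt{\sqrt{T{\left(-9 \right)} - 1620} + d} = \sqrt{\sqrt{-9 - 1620} + 130} = \sqrt{\sqrt{-1629} + 130} = \sqrt{3 i \sqrt{181} + 130} = \sqrt{130 + 3 i \sqrt{181}}$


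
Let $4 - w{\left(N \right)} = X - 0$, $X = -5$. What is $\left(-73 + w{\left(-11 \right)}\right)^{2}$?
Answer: $4096$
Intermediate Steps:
$w{\left(N \right)} = 9$ ($w{\left(N \right)} = 4 - \left(-5 - 0\right) = 4 - \left(-5 + 0\right) = 4 - -5 = 4 + 5 = 9$)
$\left(-73 + w{\left(-11 \right)}\right)^{2} = \left(-73 + 9\right)^{2} = \left(-64\right)^{2} = 4096$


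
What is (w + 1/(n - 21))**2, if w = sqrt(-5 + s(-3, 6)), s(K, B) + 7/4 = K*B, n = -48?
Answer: (2 - 207*I*sqrt(11))**2/19044 ≈ -24.75 - 0.1442*I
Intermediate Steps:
s(K, B) = -7/4 + B*K (s(K, B) = -7/4 + K*B = -7/4 + B*K)
w = 3*I*sqrt(11)/2 (w = sqrt(-5 + (-7/4 + 6*(-3))) = sqrt(-5 + (-7/4 - 18)) = sqrt(-5 - 79/4) = sqrt(-99/4) = 3*I*sqrt(11)/2 ≈ 4.9749*I)
(w + 1/(n - 21))**2 = (3*I*sqrt(11)/2 + 1/(-48 - 21))**2 = (3*I*sqrt(11)/2 + 1/(-69))**2 = (3*I*sqrt(11)/2 - 1/69)**2 = (-1/69 + 3*I*sqrt(11)/2)**2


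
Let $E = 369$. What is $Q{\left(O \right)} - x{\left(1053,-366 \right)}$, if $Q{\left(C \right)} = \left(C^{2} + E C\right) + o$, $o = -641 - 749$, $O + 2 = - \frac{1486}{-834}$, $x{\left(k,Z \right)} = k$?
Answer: $- \frac{438804989}{173889} \approx -2523.5$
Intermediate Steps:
$O = - \frac{91}{417}$ ($O = -2 - \frac{1486}{-834} = -2 - - \frac{743}{417} = -2 + \frac{743}{417} = - \frac{91}{417} \approx -0.21823$)
$o = -1390$
$Q{\left(C \right)} = -1390 + C^{2} + 369 C$ ($Q{\left(C \right)} = \left(C^{2} + 369 C\right) - 1390 = -1390 + C^{2} + 369 C$)
$Q{\left(O \right)} - x{\left(1053,-366 \right)} = \left(-1390 + \left(- \frac{91}{417}\right)^{2} + 369 \left(- \frac{91}{417}\right)\right) - 1053 = \left(-1390 + \frac{8281}{173889} - \frac{11193}{139}\right) - 1053 = - \frac{255699872}{173889} - 1053 = - \frac{438804989}{173889}$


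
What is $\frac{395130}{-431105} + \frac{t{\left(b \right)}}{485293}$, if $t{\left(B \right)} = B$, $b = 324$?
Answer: $- \frac{38322829014}{41842447753} \approx -0.91588$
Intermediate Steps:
$\frac{395130}{-431105} + \frac{t{\left(b \right)}}{485293} = \frac{395130}{-431105} + \frac{324}{485293} = 395130 \left(- \frac{1}{431105}\right) + 324 \cdot \frac{1}{485293} = - \frac{79026}{86221} + \frac{324}{485293} = - \frac{38322829014}{41842447753}$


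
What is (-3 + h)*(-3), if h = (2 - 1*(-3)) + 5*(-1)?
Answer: 9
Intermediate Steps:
h = 0 (h = (2 + 3) - 5 = 5 - 5 = 0)
(-3 + h)*(-3) = (-3 + 0)*(-3) = -3*(-3) = 9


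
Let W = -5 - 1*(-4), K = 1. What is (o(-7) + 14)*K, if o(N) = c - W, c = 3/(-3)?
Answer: 14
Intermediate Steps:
c = -1 (c = 3*(-⅓) = -1)
W = -1 (W = -5 + 4 = -1)
o(N) = 0 (o(N) = -1 - 1*(-1) = -1 + 1 = 0)
(o(-7) + 14)*K = (0 + 14)*1 = 14*1 = 14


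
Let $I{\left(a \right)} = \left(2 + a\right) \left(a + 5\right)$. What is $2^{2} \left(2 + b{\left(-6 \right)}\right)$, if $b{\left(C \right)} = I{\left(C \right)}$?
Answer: $24$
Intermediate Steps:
$I{\left(a \right)} = \left(2 + a\right) \left(5 + a\right)$
$b{\left(C \right)} = 10 + C^{2} + 7 C$
$2^{2} \left(2 + b{\left(-6 \right)}\right) = 2^{2} \left(2 + \left(10 + \left(-6\right)^{2} + 7 \left(-6\right)\right)\right) = 4 \left(2 + \left(10 + 36 - 42\right)\right) = 4 \left(2 + 4\right) = 4 \cdot 6 = 24$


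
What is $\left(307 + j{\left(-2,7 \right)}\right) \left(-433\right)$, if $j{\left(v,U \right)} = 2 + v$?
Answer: $-132931$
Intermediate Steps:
$\left(307 + j{\left(-2,7 \right)}\right) \left(-433\right) = \left(307 + \left(2 - 2\right)\right) \left(-433\right) = \left(307 + 0\right) \left(-433\right) = 307 \left(-433\right) = -132931$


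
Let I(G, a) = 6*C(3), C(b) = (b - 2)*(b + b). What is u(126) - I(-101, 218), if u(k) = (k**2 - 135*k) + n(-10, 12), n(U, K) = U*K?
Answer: -1290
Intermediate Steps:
n(U, K) = K*U
u(k) = -120 + k**2 - 135*k (u(k) = (k**2 - 135*k) + 12*(-10) = (k**2 - 135*k) - 120 = -120 + k**2 - 135*k)
C(b) = 2*b*(-2 + b) (C(b) = (-2 + b)*(2*b) = 2*b*(-2 + b))
I(G, a) = 36 (I(G, a) = 6*(2*3*(-2 + 3)) = 6*(2*3*1) = 6*6 = 36)
u(126) - I(-101, 218) = (-120 + 126**2 - 135*126) - 1*36 = (-120 + 15876 - 17010) - 36 = -1254 - 36 = -1290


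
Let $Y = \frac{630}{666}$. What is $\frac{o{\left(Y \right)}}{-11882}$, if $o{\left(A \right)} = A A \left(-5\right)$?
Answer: $\frac{6125}{16266458} \approx 0.00037654$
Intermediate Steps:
$Y = \frac{35}{37}$ ($Y = 630 \cdot \frac{1}{666} = \frac{35}{37} \approx 0.94595$)
$o{\left(A \right)} = - 5 A^{2}$ ($o{\left(A \right)} = A^{2} \left(-5\right) = - 5 A^{2}$)
$\frac{o{\left(Y \right)}}{-11882} = \frac{\left(-5\right) \left(\frac{35}{37}\right)^{2}}{-11882} = \left(-5\right) \frac{1225}{1369} \left(- \frac{1}{11882}\right) = \left(- \frac{6125}{1369}\right) \left(- \frac{1}{11882}\right) = \frac{6125}{16266458}$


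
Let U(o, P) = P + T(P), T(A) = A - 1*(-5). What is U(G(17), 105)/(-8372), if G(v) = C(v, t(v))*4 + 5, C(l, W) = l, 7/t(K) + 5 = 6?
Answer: -215/8372 ≈ -0.025681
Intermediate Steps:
T(A) = 5 + A (T(A) = A + 5 = 5 + A)
t(K) = 7 (t(K) = 7/(-5 + 6) = 7/1 = 7*1 = 7)
G(v) = 5 + 4*v (G(v) = v*4 + 5 = 4*v + 5 = 5 + 4*v)
U(o, P) = 5 + 2*P (U(o, P) = P + (5 + P) = 5 + 2*P)
U(G(17), 105)/(-8372) = (5 + 2*105)/(-8372) = (5 + 210)*(-1/8372) = 215*(-1/8372) = -215/8372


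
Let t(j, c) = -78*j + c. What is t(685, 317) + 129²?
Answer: -36472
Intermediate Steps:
t(j, c) = c - 78*j
t(685, 317) + 129² = (317 - 78*685) + 129² = (317 - 53430) + 16641 = -53113 + 16641 = -36472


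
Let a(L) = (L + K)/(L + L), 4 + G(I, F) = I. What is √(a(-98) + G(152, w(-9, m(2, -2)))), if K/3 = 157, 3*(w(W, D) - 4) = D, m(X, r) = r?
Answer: √28635/14 ≈ 12.087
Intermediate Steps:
w(W, D) = 4 + D/3
G(I, F) = -4 + I
K = 471 (K = 3*157 = 471)
a(L) = (471 + L)/(2*L) (a(L) = (L + 471)/(L + L) = (471 + L)/((2*L)) = (471 + L)*(1/(2*L)) = (471 + L)/(2*L))
√(a(-98) + G(152, w(-9, m(2, -2)))) = √((½)*(471 - 98)/(-98) + (-4 + 152)) = √((½)*(-1/98)*373 + 148) = √(-373/196 + 148) = √(28635/196) = √28635/14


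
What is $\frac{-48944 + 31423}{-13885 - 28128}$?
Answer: $\frac{17521}{42013} \approx 0.41704$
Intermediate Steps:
$\frac{-48944 + 31423}{-13885 - 28128} = - \frac{17521}{-42013} = \left(-17521\right) \left(- \frac{1}{42013}\right) = \frac{17521}{42013}$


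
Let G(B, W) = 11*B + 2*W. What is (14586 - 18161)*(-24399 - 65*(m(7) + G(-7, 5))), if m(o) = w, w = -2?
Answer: 71192550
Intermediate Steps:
m(o) = -2
G(B, W) = 2*W + 11*B
(14586 - 18161)*(-24399 - 65*(m(7) + G(-7, 5))) = (14586 - 18161)*(-24399 - 65*(-2 + (2*5 + 11*(-7)))) = -3575*(-24399 - 65*(-2 + (10 - 77))) = -3575*(-24399 - 65*(-2 - 67)) = -3575*(-24399 - 65*(-69)) = -3575*(-24399 + 4485) = -3575*(-19914) = 71192550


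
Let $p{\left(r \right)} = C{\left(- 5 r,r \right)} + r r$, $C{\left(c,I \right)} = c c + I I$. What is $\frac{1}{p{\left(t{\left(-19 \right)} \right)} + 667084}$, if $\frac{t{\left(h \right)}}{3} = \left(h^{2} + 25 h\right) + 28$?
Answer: $\frac{1}{2464312} \approx 4.0579 \cdot 10^{-7}$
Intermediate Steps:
$t{\left(h \right)} = 84 + 3 h^{2} + 75 h$ ($t{\left(h \right)} = 3 \left(\left(h^{2} + 25 h\right) + 28\right) = 3 \left(28 + h^{2} + 25 h\right) = 84 + 3 h^{2} + 75 h$)
$C{\left(c,I \right)} = I^{2} + c^{2}$ ($C{\left(c,I \right)} = c^{2} + I^{2} = I^{2} + c^{2}$)
$p{\left(r \right)} = 27 r^{2}$ ($p{\left(r \right)} = \left(r^{2} + \left(- 5 r\right)^{2}\right) + r r = \left(r^{2} + 25 r^{2}\right) + r^{2} = 26 r^{2} + r^{2} = 27 r^{2}$)
$\frac{1}{p{\left(t{\left(-19 \right)} \right)} + 667084} = \frac{1}{27 \left(84 + 3 \left(-19\right)^{2} + 75 \left(-19\right)\right)^{2} + 667084} = \frac{1}{27 \left(84 + 3 \cdot 361 - 1425\right)^{2} + 667084} = \frac{1}{27 \left(84 + 1083 - 1425\right)^{2} + 667084} = \frac{1}{27 \left(-258\right)^{2} + 667084} = \frac{1}{27 \cdot 66564 + 667084} = \frac{1}{1797228 + 667084} = \frac{1}{2464312}$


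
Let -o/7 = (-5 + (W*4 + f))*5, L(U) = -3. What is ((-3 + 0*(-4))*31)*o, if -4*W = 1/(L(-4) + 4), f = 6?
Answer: 0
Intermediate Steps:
W = -¼ (W = -1/(4*(-3 + 4)) = -¼/1 = -¼*1 = -¼ ≈ -0.25000)
o = 0 (o = -7*(-5 + (-¼*4 + 6))*5 = -7*(-5 + (-1 + 6))*5 = -7*(-5 + 5)*5 = -0*5 = -7*0 = 0)
((-3 + 0*(-4))*31)*o = ((-3 + 0*(-4))*31)*0 = ((-3 + 0)*31)*0 = -3*31*0 = -93*0 = 0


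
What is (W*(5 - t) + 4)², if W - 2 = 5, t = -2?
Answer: 2809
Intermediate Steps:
W = 7 (W = 2 + 5 = 7)
(W*(5 - t) + 4)² = (7*(5 - 1*(-2)) + 4)² = (7*(5 + 2) + 4)² = (7*7 + 4)² = (49 + 4)² = 53² = 2809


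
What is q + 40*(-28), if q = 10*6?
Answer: -1060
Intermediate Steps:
q = 60
q + 40*(-28) = 60 + 40*(-28) = 60 - 1120 = -1060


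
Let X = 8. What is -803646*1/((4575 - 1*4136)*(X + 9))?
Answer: -803646/7463 ≈ -107.68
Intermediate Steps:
-803646*1/((4575 - 1*4136)*(X + 9)) = -803646*1/((8 + 9)*(4575 - 1*4136)) = -803646*1/(17*(4575 - 4136)) = -803646/(17*439) = -803646/7463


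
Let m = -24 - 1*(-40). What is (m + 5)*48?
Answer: 1008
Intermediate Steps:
m = 16 (m = -24 + 40 = 16)
(m + 5)*48 = (16 + 5)*48 = 21*48 = 1008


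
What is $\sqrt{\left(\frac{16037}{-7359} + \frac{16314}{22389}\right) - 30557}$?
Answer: $\frac{i \sqrt{92171322568801236486}}{54920217} \approx 174.81 i$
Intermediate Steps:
$\sqrt{\left(\frac{16037}{-7359} + \frac{16314}{22389}\right) - 30557} = \sqrt{\left(16037 \left(- \frac{1}{7359}\right) + 16314 \cdot \frac{1}{22389}\right) - 30557} = \sqrt{\left(- \frac{16037}{7359} + \frac{5438}{7463}\right) - 30557} = \sqrt{- \frac{79665889}{54920217} - 30557} = \sqrt{- \frac{1678276736758}{54920217}} = \frac{i \sqrt{92171322568801236486}}{54920217}$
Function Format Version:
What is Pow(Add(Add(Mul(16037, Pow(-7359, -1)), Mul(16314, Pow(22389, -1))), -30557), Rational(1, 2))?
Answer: Mul(Rational(1, 54920217), I, Pow(92171322568801236486, Rational(1, 2))) ≈ Mul(174.81, I)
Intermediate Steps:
Pow(Add(Add(Mul(16037, Pow(-7359, -1)), Mul(16314, Pow(22389, -1))), -30557), Rational(1, 2)) = Pow(Add(Add(Mul(16037, Rational(-1, 7359)), Mul(16314, Rational(1, 22389))), -30557), Rational(1, 2)) = Pow(Add(Add(Rational(-16037, 7359), Rational(5438, 7463)), -30557), Rational(1, 2)) = Pow(Add(Rational(-79665889, 54920217), -30557), Rational(1, 2)) = Pow(Rational(-1678276736758, 54920217), Rational(1, 2)) = Mul(Rational(1, 54920217), I, Pow(92171322568801236486, Rational(1, 2)))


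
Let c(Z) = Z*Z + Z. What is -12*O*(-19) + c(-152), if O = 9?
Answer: 25004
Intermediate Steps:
c(Z) = Z + Z² (c(Z) = Z² + Z = Z + Z²)
-12*O*(-19) + c(-152) = -12*9*(-19) - 152*(1 - 152) = -108*(-19) - 152*(-151) = 2052 + 22952 = 25004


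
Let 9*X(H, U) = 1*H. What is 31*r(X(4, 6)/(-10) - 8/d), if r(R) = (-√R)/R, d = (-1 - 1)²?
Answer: 93*I*√115/46 ≈ 21.681*I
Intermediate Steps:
d = 4 (d = (-2)² = 4)
X(H, U) = H/9 (X(H, U) = (1*H)/9 = H/9)
r(R) = -1/√R
31*r(X(4, 6)/(-10) - 8/d) = 31*(-1/√(((⅑)*4)/(-10) - 8/4)) = 31*(-1/√((4/9)*(-⅒) - 8*¼)) = 31*(-1/√(-2/45 - 2)) = 31*(-1/√(-92/45)) = 31*(-(-3)*I*√115/46) = 31*(3*I*√115/46) = 93*I*√115/46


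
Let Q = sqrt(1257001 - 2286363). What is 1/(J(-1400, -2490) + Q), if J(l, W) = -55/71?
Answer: -3905/5189016867 - 5041*I*sqrt(1029362)/5189016867 ≈ -7.5255e-7 - 0.00098563*I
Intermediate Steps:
J(l, W) = -55/71 (J(l, W) = -55*1/71 = -55/71)
Q = I*sqrt(1029362) (Q = sqrt(-1029362) = I*sqrt(1029362) ≈ 1014.6*I)
1/(J(-1400, -2490) + Q) = 1/(-55/71 + I*sqrt(1029362))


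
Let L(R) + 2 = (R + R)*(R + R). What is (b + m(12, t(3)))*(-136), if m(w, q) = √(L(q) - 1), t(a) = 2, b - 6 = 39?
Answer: -6120 - 136*√13 ≈ -6610.4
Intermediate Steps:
b = 45 (b = 6 + 39 = 45)
L(R) = -2 + 4*R² (L(R) = -2 + (R + R)*(R + R) = -2 + (2*R)*(2*R) = -2 + 4*R²)
m(w, q) = √(-3 + 4*q²) (m(w, q) = √((-2 + 4*q²) - 1) = √(-3 + 4*q²))
(b + m(12, t(3)))*(-136) = (45 + √(-3 + 4*2²))*(-136) = (45 + √(-3 + 4*4))*(-136) = (45 + √(-3 + 16))*(-136) = (45 + √13)*(-136) = -6120 - 136*√13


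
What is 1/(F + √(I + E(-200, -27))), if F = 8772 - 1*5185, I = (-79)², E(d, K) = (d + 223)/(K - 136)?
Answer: 584681/2096233487 - 2*√41453345/2096233487 ≈ 0.00027278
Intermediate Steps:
E(d, K) = (223 + d)/(-136 + K)
I = 6241
F = 3587 (F = 8772 - 5185 = 3587)
1/(F + √(I + E(-200, -27))) = 1/(3587 + √(6241 + (223 - 200)/(-136 - 27))) = 1/(3587 + √(6241 + 23/(-163))) = 1/(3587 + √(6241 - 1/163*23)) = 1/(3587 + √(6241 - 23/163)) = 1/(3587 + √(1017260/163)) = 1/(3587 + 2*√41453345/163)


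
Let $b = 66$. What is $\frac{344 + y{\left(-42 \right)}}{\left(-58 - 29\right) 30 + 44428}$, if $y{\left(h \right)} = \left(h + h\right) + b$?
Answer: $\frac{163}{20909} \approx 0.0077957$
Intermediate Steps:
$y{\left(h \right)} = 66 + 2 h$ ($y{\left(h \right)} = \left(h + h\right) + 66 = 2 h + 66 = 66 + 2 h$)
$\frac{344 + y{\left(-42 \right)}}{\left(-58 - 29\right) 30 + 44428} = \frac{344 + \left(66 + 2 \left(-42\right)\right)}{\left(-58 - 29\right) 30 + 44428} = \frac{344 + \left(66 - 84\right)}{\left(-87\right) 30 + 44428} = \frac{344 - 18}{-2610 + 44428} = \frac{326}{41818} = 326 \cdot \frac{1}{41818} = \frac{163}{20909}$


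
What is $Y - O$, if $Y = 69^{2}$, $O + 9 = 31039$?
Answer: $-26269$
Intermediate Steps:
$O = 31030$ ($O = -9 + 31039 = 31030$)
$Y = 4761$
$Y - O = 4761 - 31030 = -26269$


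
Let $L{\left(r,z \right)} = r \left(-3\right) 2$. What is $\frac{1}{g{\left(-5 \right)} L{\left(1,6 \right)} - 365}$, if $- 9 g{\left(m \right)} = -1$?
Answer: $- \frac{3}{1097} \approx -0.0027347$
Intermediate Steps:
$L{\left(r,z \right)} = - 6 r$ ($L{\left(r,z \right)} = - 3 r 2 = - 6 r$)
$g{\left(m \right)} = \frac{1}{9}$ ($g{\left(m \right)} = \left(- \frac{1}{9}\right) \left(-1\right) = \frac{1}{9}$)
$\frac{1}{g{\left(-5 \right)} L{\left(1,6 \right)} - 365} = \frac{1}{\frac{\left(-6\right) 1}{9} - 365} = \frac{1}{\frac{1}{9} \left(-6\right) - 365} = \frac{1}{- \frac{2}{3} - 365} = \frac{1}{- \frac{1097}{3}} = - \frac{3}{1097}$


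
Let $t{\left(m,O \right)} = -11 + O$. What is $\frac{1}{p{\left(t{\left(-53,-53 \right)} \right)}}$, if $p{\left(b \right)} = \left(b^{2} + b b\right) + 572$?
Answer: $\frac{1}{8764} \approx 0.0001141$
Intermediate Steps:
$p{\left(b \right)} = 572 + 2 b^{2}$ ($p{\left(b \right)} = \left(b^{2} + b^{2}\right) + 572 = 2 b^{2} + 572 = 572 + 2 b^{2}$)
$\frac{1}{p{\left(t{\left(-53,-53 \right)} \right)}} = \frac{1}{572 + 2 \left(-11 - 53\right)^{2}} = \frac{1}{572 + 2 \left(-64\right)^{2}} = \frac{1}{572 + 2 \cdot 4096} = \frac{1}{572 + 8192} = \frac{1}{8764}$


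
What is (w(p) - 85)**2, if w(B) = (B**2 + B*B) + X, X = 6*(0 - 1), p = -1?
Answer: 7921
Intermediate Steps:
X = -6 (X = 6*(-1) = -6)
w(B) = -6 + 2*B**2 (w(B) = (B**2 + B*B) - 6 = (B**2 + B**2) - 6 = 2*B**2 - 6 = -6 + 2*B**2)
(w(p) - 85)**2 = ((-6 + 2*(-1)**2) - 85)**2 = ((-6 + 2*1) - 85)**2 = ((-6 + 2) - 85)**2 = (-4 - 85)**2 = (-89)**2 = 7921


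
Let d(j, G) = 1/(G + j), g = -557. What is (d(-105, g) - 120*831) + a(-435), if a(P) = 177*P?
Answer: -116985331/662 ≈ -1.7672e+5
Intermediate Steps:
(d(-105, g) - 120*831) + a(-435) = (1/(-557 - 105) - 120*831) + 177*(-435) = (1/(-662) - 99720) - 76995 = (-1/662 - 99720) - 76995 = -66014641/662 - 76995 = -116985331/662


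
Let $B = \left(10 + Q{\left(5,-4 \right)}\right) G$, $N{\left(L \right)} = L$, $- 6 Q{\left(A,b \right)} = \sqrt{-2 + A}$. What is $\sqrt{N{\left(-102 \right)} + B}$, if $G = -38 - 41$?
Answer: $\frac{\sqrt{-32112 + 474 \sqrt{3}}}{6} \approx 29.482 i$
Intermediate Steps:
$Q{\left(A,b \right)} = - \frac{\sqrt{-2 + A}}{6}$
$G = -79$ ($G = -38 - 41 = -79$)
$B = -790 + \frac{79 \sqrt{3}}{6}$ ($B = \left(10 - \frac{\sqrt{-2 + 5}}{6}\right) \left(-79\right) = \left(10 - \frac{\sqrt{3}}{6}\right) \left(-79\right) = -790 + \frac{79 \sqrt{3}}{6} \approx -767.19$)
$\sqrt{N{\left(-102 \right)} + B} = \sqrt{-102 - \left(790 - \frac{79 \sqrt{3}}{6}\right)} = \sqrt{-892 + \frac{79 \sqrt{3}}{6}}$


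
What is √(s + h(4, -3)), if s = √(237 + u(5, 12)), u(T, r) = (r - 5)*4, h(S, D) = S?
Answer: √(4 + √265) ≈ 4.5032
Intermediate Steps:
u(T, r) = -20 + 4*r (u(T, r) = (-5 + r)*4 = -20 + 4*r)
s = √265 (s = √(237 + (-20 + 4*12)) = √(237 + (-20 + 48)) = √(237 + 28) = √265 ≈ 16.279)
√(s + h(4, -3)) = √(√265 + 4) = √(4 + √265)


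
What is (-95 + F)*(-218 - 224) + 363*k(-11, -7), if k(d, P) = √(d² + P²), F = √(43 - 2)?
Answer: 41990 - 442*√41 + 363*√170 ≈ 43893.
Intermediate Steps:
F = √41 ≈ 6.4031
k(d, P) = √(P² + d²)
(-95 + F)*(-218 - 224) + 363*k(-11, -7) = (-95 + √41)*(-218 - 224) + 363*√((-7)² + (-11)²) = (-95 + √41)*(-442) + 363*√(49 + 121) = (41990 - 442*√41) + 363*√170 = 41990 - 442*√41 + 363*√170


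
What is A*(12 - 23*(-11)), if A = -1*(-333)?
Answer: 88245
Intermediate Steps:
A = 333
A*(12 - 23*(-11)) = 333*(12 - 23*(-11)) = 333*(12 + 253) = 333*265 = 88245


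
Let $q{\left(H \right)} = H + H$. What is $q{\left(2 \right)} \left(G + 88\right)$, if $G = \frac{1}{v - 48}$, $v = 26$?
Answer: $\frac{3870}{11} \approx 351.82$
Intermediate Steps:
$q{\left(H \right)} = 2 H$
$G = - \frac{1}{22}$ ($G = \frac{1}{26 - 48} = \frac{1}{-22} = - \frac{1}{22} \approx -0.045455$)
$q{\left(2 \right)} \left(G + 88\right) = 2 \cdot 2 \left(- \frac{1}{22} + 88\right) = 4 \cdot \frac{1935}{22} = \frac{3870}{11}$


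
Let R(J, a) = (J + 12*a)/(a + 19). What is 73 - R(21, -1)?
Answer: 145/2 ≈ 72.500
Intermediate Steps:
R(J, a) = (J + 12*a)/(19 + a)
73 - R(21, -1) = 73 - (21 + 12*(-1))/(19 - 1) = 73 - (21 - 12)/18 = 73 - 9/18 = 73 - 1*½ = 73 - ½ = 145/2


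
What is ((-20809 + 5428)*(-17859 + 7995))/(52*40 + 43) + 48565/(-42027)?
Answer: 6376157015473/89223321 ≈ 71463.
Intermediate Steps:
((-20809 + 5428)*(-17859 + 7995))/(52*40 + 43) + 48565/(-42027) = (-15381*(-9864))/(2080 + 43) + 48565*(-1/42027) = 151718184/2123 - 48565/42027 = 6376157015473/89223321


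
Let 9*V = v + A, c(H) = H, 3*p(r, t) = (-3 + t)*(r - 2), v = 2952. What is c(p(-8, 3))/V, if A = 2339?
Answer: 0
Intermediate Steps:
p(r, t) = (-3 + t)*(-2 + r)/3 (p(r, t) = ((-3 + t)*(r - 2))/3 = ((-3 + t)*(-2 + r))/3 = (-3 + t)*(-2 + r)/3)
V = 5291/9 (V = (2952 + 2339)/9 = (⅑)*5291 = 5291/9 ≈ 587.89)
c(p(-8, 3))/V = (2 - 1*(-8) - ⅔*3 + (⅓)*(-8)*3)/(5291/9) = (2 + 8 - 2 - 8)*(9/5291) = 0*(9/5291) = 0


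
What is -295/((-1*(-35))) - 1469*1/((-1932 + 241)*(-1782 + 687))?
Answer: -109257338/12961515 ≈ -8.4294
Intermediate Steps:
-295/((-1*(-35))) - 1469*1/((-1932 + 241)*(-1782 + 687)) = -295/35 - 1469/((-1095*(-1691))) = -295*1/35 - 1469/1851645 = -59/7 - 1469*1/1851645 = -59/7 - 1469/1851645 = -109257338/12961515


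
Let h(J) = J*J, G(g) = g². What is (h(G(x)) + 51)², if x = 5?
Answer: 456976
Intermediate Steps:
h(J) = J²
(h(G(x)) + 51)² = ((5²)² + 51)² = (25² + 51)² = (625 + 51)² = 676² = 456976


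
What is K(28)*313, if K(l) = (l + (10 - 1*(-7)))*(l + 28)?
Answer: 788760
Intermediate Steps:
K(l) = (17 + l)*(28 + l) (K(l) = (l + (10 + 7))*(28 + l) = (l + 17)*(28 + l) = (17 + l)*(28 + l))
K(28)*313 = (476 + 28² + 45*28)*313 = (476 + 784 + 1260)*313 = 2520*313 = 788760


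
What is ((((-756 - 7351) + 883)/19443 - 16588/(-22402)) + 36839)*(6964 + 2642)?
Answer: 25689377631718590/72593681 ≈ 3.5388e+8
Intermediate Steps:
((((-756 - 7351) + 883)/19443 - 16588/(-22402)) + 36839)*(6964 + 2642) = (((-8107 + 883)*(1/19443) - 16588*(-1/22402)) + 36839)*9606 = ((-7224*1/19443 + 8294/11201) + 36839)*9606 = ((-2408/6481 + 8294/11201) + 36839)*9606 = (26781406/72593681 + 36839)*9606 = (2674305395765/72593681)*9606 = 25689377631718590/72593681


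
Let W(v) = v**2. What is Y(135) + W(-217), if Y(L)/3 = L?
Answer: 47494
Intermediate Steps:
Y(L) = 3*L
Y(135) + W(-217) = 3*135 + (-217)**2 = 405 + 47089 = 47494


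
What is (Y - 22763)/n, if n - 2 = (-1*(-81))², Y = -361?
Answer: -23124/6563 ≈ -3.5234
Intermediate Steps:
n = 6563 (n = 2 + (-1*(-81))² = 2 + 81² = 2 + 6561 = 6563)
(Y - 22763)/n = (-361 - 22763)/6563 = -23124*1/6563 = -23124/6563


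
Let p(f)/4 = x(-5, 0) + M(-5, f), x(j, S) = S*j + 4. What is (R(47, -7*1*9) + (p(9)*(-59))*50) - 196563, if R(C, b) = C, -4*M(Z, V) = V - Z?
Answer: -202416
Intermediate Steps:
M(Z, V) = -V/4 + Z/4 (M(Z, V) = -(V - Z)/4 = -V/4 + Z/4)
x(j, S) = 4 + S*j
p(f) = 11 - f (p(f) = 4*((4 + 0*(-5)) + (-f/4 + (¼)*(-5))) = 4*((4 + 0) + (-f/4 - 5/4)) = 4*(4 + (-5/4 - f/4)) = 4*(11/4 - f/4) = 11 - f)
(R(47, -7*1*9) + (p(9)*(-59))*50) - 196563 = (47 + ((11 - 1*9)*(-59))*50) - 196563 = (47 + ((11 - 9)*(-59))*50) - 196563 = (47 + (2*(-59))*50) - 196563 = (47 - 118*50) - 196563 = (47 - 5900) - 196563 = -5853 - 196563 = -202416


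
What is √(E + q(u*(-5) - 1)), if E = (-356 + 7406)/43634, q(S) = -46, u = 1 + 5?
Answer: I*√21818243569/21817 ≈ 6.7704*I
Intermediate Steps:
u = 6
E = 3525/21817 (E = 7050*(1/43634) = 3525/21817 ≈ 0.16157)
√(E + q(u*(-5) - 1)) = √(3525/21817 - 46) = √(-1000057/21817) = I*√21818243569/21817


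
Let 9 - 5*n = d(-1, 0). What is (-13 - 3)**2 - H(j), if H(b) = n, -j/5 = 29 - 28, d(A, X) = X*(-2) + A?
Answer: 254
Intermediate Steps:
d(A, X) = A - 2*X (d(A, X) = -2*X + A = A - 2*X)
n = 2 (n = 9/5 - (-1 - 2*0)/5 = 9/5 - (-1 + 0)/5 = 9/5 - 1/5*(-1) = 9/5 + 1/5 = 2)
j = -5 (j = -5*(29 - 28) = -5*1 = -5)
H(b) = 2
(-13 - 3)**2 - H(j) = (-13 - 3)**2 - 1*2 = (-16)**2 - 2 = 256 - 2 = 254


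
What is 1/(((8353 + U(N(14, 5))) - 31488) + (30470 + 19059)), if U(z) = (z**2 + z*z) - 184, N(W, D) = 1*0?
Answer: 1/26210 ≈ 3.8153e-5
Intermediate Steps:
N(W, D) = 0
U(z) = -184 + 2*z**2 (U(z) = (z**2 + z**2) - 184 = 2*z**2 - 184 = -184 + 2*z**2)
1/(((8353 + U(N(14, 5))) - 31488) + (30470 + 19059)) = 1/(((8353 + (-184 + 2*0**2)) - 31488) + (30470 + 19059)) = 1/(((8353 + (-184 + 2*0)) - 31488) + 49529) = 1/(((8353 + (-184 + 0)) - 31488) + 49529) = 1/(((8353 - 184) - 31488) + 49529) = 1/((8169 - 31488) + 49529) = 1/(-23319 + 49529) = 1/26210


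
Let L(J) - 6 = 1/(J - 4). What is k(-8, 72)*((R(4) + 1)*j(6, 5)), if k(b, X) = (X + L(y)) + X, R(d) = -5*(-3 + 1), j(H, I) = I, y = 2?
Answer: 16445/2 ≈ 8222.5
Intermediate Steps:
R(d) = 10 (R(d) = -5*(-2) = 10)
L(J) = 6 + 1/(-4 + J) (L(J) = 6 + 1/(J - 4) = 6 + 1/(-4 + J))
k(b, X) = 11/2 + 2*X (k(b, X) = (X + (-23 + 6*2)/(-4 + 2)) + X = (X + (-23 + 12)/(-2)) + X = (X - 1/2*(-11)) + X = (X + 11/2) + X = (11/2 + X) + X = 11/2 + 2*X)
k(-8, 72)*((R(4) + 1)*j(6, 5)) = (11/2 + 2*72)*((10 + 1)*5) = (11/2 + 144)*(11*5) = (299/2)*55 = 16445/2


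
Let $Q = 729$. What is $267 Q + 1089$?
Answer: $195732$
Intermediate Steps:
$267 Q + 1089 = 267 \cdot 729 + 1089 = 194643 + 1089 = 195732$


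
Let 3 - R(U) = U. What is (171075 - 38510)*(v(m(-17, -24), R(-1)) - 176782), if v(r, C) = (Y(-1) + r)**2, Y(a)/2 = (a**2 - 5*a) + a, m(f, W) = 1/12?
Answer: -3372714355355/144 ≈ -2.3422e+10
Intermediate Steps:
m(f, W) = 1/12
Y(a) = -8*a + 2*a**2 (Y(a) = 2*((a**2 - 5*a) + a) = 2*(a**2 - 4*a) = -8*a + 2*a**2)
R(U) = 3 - U
v(r, C) = (10 + r)**2 (v(r, C) = (2*(-1)*(-4 - 1) + r)**2 = (2*(-1)*(-5) + r)**2 = (10 + r)**2)
(171075 - 38510)*(v(m(-17, -24), R(-1)) - 176782) = (171075 - 38510)*((10 + 1/12)**2 - 176782) = 132565*((121/12)**2 - 176782) = 132565*(14641/144 - 176782) = 132565*(-25441967/144) = -3372714355355/144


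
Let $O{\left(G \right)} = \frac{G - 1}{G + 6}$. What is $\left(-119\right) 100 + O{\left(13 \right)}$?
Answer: $- \frac{226088}{19} \approx -11899.0$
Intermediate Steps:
$O{\left(G \right)} = \frac{-1 + G}{6 + G}$
$\left(-119\right) 100 + O{\left(13 \right)} = \left(-119\right) 100 + \frac{-1 + 13}{6 + 13} = -11900 + \frac{1}{19} \cdot 12 = -11900 + \frac{12}{19} = - \frac{226088}{19}$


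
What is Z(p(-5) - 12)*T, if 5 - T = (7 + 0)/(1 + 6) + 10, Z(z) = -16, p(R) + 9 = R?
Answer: 96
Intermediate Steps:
p(R) = -9 + R
T = -6 (T = 5 - ((7 + 0)/(1 + 6) + 10) = 5 - (7/7 + 10) = 5 - (7*(⅐) + 10) = 5 - (1 + 10) = 5 - 1*11 = 5 - 11 = -6)
Z(p(-5) - 12)*T = -16*(-6) = 96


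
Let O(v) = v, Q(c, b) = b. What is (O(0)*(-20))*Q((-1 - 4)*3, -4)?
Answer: 0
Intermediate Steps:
(O(0)*(-20))*Q((-1 - 4)*3, -4) = (0*(-20))*(-4) = 0*(-4) = 0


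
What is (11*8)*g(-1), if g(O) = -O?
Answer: 88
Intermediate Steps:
(11*8)*g(-1) = (11*8)*(-1*(-1)) = 88*1 = 88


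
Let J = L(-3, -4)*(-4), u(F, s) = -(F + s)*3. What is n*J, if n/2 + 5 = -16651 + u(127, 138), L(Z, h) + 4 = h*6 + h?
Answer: -4467456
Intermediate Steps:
u(F, s) = -3*F - 3*s (u(F, s) = -(3*F + 3*s) = -3*F - 3*s)
L(Z, h) = -4 + 7*h (L(Z, h) = -4 + (h*6 + h) = -4 + (6*h + h) = -4 + 7*h)
J = 128 (J = (-4 + 7*(-4))*(-4) = (-4 - 28)*(-4) = -32*(-4) = 128)
n = -34902 (n = -10 + 2*(-16651 + (-3*127 - 3*138)) = -10 + 2*(-16651 + (-381 - 414)) = -10 + 2*(-16651 - 795) = -10 + 2*(-17446) = -10 - 34892 = -34902)
n*J = -34902*128 = -4467456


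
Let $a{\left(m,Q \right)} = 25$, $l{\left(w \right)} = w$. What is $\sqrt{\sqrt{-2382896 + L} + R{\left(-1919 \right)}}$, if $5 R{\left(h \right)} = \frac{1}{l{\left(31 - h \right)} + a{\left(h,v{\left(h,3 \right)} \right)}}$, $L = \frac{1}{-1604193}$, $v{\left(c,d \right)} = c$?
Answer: $\frac{\sqrt{1016506896593355 + 6257355320625 i \sqrt{6132228399659121297}}}{3168281175} \approx 27.782 + 27.782 i$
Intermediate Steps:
$L = - \frac{1}{1604193} \approx -6.2337 \cdot 10^{-7}$
$R{\left(h \right)} = \frac{1}{5 \left(56 - h\right)}$ ($R{\left(h \right)} = \frac{1}{5 \left(\left(31 - h\right) + 25\right)} = \frac{1}{5 \left(56 - h\right)}$)
$\sqrt{\sqrt{-2382896 + L} + R{\left(-1919 \right)}} = \sqrt{\sqrt{-2382896 - \frac{1}{1604193}} - \frac{1}{-280 + 5 \left(-1919\right)}} = \sqrt{\sqrt{- \frac{3822625082929}{1604193}} - \frac{1}{-280 - 9595}} = \sqrt{\frac{i \sqrt{6132228399659121297}}{1604193} - \frac{1}{-9875}} = \sqrt{\frac{i \sqrt{6132228399659121297}}{1604193} - - \frac{1}{9875}} = \sqrt{\frac{i \sqrt{6132228399659121297}}{1604193} + \frac{1}{9875}} = \sqrt{\frac{1}{9875} + \frac{i \sqrt{6132228399659121297}}{1604193}}$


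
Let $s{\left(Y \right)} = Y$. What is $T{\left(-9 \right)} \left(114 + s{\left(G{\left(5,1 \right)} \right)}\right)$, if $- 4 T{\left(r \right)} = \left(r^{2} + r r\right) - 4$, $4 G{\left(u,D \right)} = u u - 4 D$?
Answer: $- \frac{37683}{8} \approx -4710.4$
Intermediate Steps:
$G{\left(u,D \right)} = - D + \frac{u^{2}}{4}$ ($G{\left(u,D \right)} = \frac{u u - 4 D}{4} = \frac{u^{2} - 4 D}{4} = - D + \frac{u^{2}}{4}$)
$T{\left(r \right)} = 1 - \frac{r^{2}}{2}$ ($T{\left(r \right)} = - \frac{\left(r^{2} + r r\right) - 4}{4} = - \frac{\left(r^{2} + r^{2}\right) - 4}{4} = - \frac{2 r^{2} - 4}{4} = - \frac{-4 + 2 r^{2}}{4} = 1 - \frac{r^{2}}{2}$)
$T{\left(-9 \right)} \left(114 + s{\left(G{\left(5,1 \right)} \right)}\right) = \left(1 - \frac{\left(-9\right)^{2}}{2}\right) \left(114 + \left(\left(-1\right) 1 + \frac{5^{2}}{4}\right)\right) = \left(1 - \frac{81}{2}\right) \left(114 + \left(-1 + \frac{1}{4} \cdot 25\right)\right) = \left(1 - \frac{81}{2}\right) \left(114 + \left(-1 + \frac{25}{4}\right)\right) = - \frac{79 \left(114 + \frac{21}{4}\right)}{2} = \left(- \frac{79}{2}\right) \frac{477}{4} = - \frac{37683}{8}$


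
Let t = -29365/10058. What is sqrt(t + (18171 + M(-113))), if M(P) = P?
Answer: sqrt(1826512673942)/10058 ≈ 134.37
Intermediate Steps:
t = -29365/10058 ≈ -2.9196
sqrt(t + (18171 + M(-113))) = sqrt(-29365/10058 + (18171 - 113)) = sqrt(-29365/10058 + 18058) = sqrt(181597999/10058) = sqrt(1826512673942)/10058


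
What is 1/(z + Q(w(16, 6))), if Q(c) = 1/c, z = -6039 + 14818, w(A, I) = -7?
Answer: 7/61452 ≈ 0.00011391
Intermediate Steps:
z = 8779
1/(z + Q(w(16, 6))) = 1/(8779 + 1/(-7)) = 1/(8779 - ⅐) = 1/(61452/7) = 7/61452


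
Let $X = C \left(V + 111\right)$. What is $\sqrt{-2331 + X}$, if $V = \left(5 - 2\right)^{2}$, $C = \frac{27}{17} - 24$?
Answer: $\frac{3 i \sqrt{161211}}{17} \approx 70.855 i$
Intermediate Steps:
$C = - \frac{381}{17}$ ($C = 27 \cdot \frac{1}{17} - 24 = \frac{27}{17} - 24 = - \frac{381}{17} \approx -22.412$)
$V = 9$ ($V = 3^{2} = 9$)
$X = - \frac{45720}{17}$ ($X = - \frac{381 \left(9 + 111\right)}{17} = \left(- \frac{381}{17}\right) 120 = - \frac{45720}{17} \approx -2689.4$)
$\sqrt{-2331 + X} = \sqrt{-2331 - \frac{45720}{17}} = \sqrt{- \frac{85347}{17}} = \frac{3 i \sqrt{161211}}{17}$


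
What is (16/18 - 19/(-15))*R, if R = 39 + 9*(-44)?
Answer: -11543/15 ≈ -769.53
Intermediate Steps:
R = -357 (R = 39 - 396 = -357)
(16/18 - 19/(-15))*R = (16/18 - 19/(-15))*(-357) = (16*(1/18) - 19*(-1/15))*(-357) = (8/9 + 19/15)*(-357) = (97/45)*(-357) = -11543/15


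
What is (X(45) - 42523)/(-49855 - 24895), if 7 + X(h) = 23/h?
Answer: 1913827/3363750 ≈ 0.56896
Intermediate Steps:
X(h) = -7 + 23/h
(X(45) - 42523)/(-49855 - 24895) = ((-7 + 23/45) - 42523)/(-49855 - 24895) = ((-7 + 23*(1/45)) - 42523)/(-74750) = ((-7 + 23/45) - 42523)*(-1/74750) = (-292/45 - 42523)*(-1/74750) = -1913827/45*(-1/74750) = 1913827/3363750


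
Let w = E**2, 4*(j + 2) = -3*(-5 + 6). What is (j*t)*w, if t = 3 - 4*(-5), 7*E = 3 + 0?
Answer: -2277/196 ≈ -11.617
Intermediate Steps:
E = 3/7 (E = (3 + 0)/7 = (1/7)*3 = 3/7 ≈ 0.42857)
j = -11/4 (j = -2 + (-3*(-5 + 6))/4 = -2 + (-3*1)/4 = -2 + (1/4)*(-3) = -2 - 3/4 = -11/4 ≈ -2.7500)
t = 23 (t = 3 + 20 = 23)
w = 9/49 (w = (3/7)**2 = 9/49 ≈ 0.18367)
(j*t)*w = -11/4*23*(9/49) = -253/4*9/49 = -2277/196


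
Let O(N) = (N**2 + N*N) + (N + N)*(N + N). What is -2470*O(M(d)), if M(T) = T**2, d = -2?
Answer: -237120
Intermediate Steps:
O(N) = 6*N**2 (O(N) = (N**2 + N**2) + (2*N)*(2*N) = 2*N**2 + 4*N**2 = 6*N**2)
-2470*O(M(d)) = -14820*((-2)**2)**2 = -14820*4**2 = -14820*16 = -2470*96 = -237120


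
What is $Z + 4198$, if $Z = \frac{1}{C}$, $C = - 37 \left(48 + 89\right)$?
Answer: $\frac{21279661}{5069} \approx 4198.0$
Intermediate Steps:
$C = -5069$ ($C = \left(-37\right) 137 = -5069$)
$Z = - \frac{1}{5069}$ ($Z = \frac{1}{-5069} = - \frac{1}{5069} \approx -0.00019728$)
$Z + 4198 = - \frac{1}{5069} + 4198 = \frac{21279661}{5069}$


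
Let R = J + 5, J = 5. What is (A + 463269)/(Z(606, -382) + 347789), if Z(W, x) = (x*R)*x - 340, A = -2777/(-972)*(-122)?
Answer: 224979337/878050854 ≈ 0.25623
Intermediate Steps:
R = 10 (R = 5 + 5 = 10)
A = -169397/486 (A = -2777*(-1/972)*(-122) = (2777/972)*(-122) = -169397/486 ≈ -348.55)
Z(W, x) = -340 + 10*x² (Z(W, x) = (x*10)*x - 340 = (10*x)*x - 340 = 10*x² - 340 = -340 + 10*x²)
(A + 463269)/(Z(606, -382) + 347789) = (-169397/486 + 463269)/((-340 + 10*(-382)²) + 347789) = 224979337/(486*((-340 + 10*145924) + 347789)) = 224979337/(486*((-340 + 1459240) + 347789)) = 224979337/(486*(1458900 + 347789)) = (224979337/486)/1806689 = (224979337/486)*(1/1806689) = 224979337/878050854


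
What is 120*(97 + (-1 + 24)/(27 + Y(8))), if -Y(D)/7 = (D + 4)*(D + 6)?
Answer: 4457200/383 ≈ 11638.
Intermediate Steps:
Y(D) = -7*(4 + D)*(6 + D) (Y(D) = -7*(D + 4)*(D + 6) = -7*(4 + D)*(6 + D))
120*(97 + (-1 + 24)/(27 + Y(8))) = 120*(97 + (-1 + 24)/(27 + (-168 - 70*8 - 7*8²))) = 120*(97 + 23/(27 + (-168 - 560 - 7*64))) = 120*(97 + 23/(27 + (-168 - 560 - 448))) = 120*(97 + 23/(27 - 1176)) = 120*(97 + 23/(-1149)) = 120*(97 + 23*(-1/1149)) = 120*(97 - 23/1149) = 120*(111430/1149) = 4457200/383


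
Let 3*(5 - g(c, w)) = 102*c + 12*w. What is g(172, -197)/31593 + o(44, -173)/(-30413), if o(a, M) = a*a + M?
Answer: -69812058/320279303 ≈ -0.21797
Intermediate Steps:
g(c, w) = 5 - 34*c - 4*w (g(c, w) = 5 - (102*c + 12*w)/3 = 5 - (12*w + 102*c)/3 = 5 + (-34*c - 4*w) = 5 - 34*c - 4*w)
o(a, M) = M + a² (o(a, M) = a² + M = M + a²)
g(172, -197)/31593 + o(44, -173)/(-30413) = (5 - 34*172 - 4*(-197))/31593 + (-173 + 44²)/(-30413) = (5 - 5848 + 788)*(1/31593) + (-173 + 1936)*(-1/30413) = -5055*1/31593 + 1763*(-1/30413) = -1685/10531 - 1763/30413 = -69812058/320279303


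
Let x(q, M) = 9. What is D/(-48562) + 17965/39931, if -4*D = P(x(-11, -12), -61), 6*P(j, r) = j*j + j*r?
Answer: 1743275351/3878258444 ≈ 0.44950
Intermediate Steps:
P(j, r) = j²/6 + j*r/6 (P(j, r) = (j*j + j*r)/6 = (j² + j*r)/6 = j²/6 + j*r/6)
D = 39/2 (D = -9*(9 - 61)/24 = -9*(-52)/24 = -¼*(-78) = 39/2 ≈ 19.500)
D/(-48562) + 17965/39931 = (39/2)/(-48562) + 17965/39931 = (39/2)*(-1/48562) + 17965*(1/39931) = -39/97124 + 17965/39931 = 1743275351/3878258444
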